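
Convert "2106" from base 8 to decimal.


Input: "2106" in base 8
Positional expansion:
  Digit '2' (value 2) x 8^3 = 1024
  Digit '1' (value 1) x 8^2 = 64
  Digit '0' (value 0) x 8^1 = 0
  Digit '6' (value 6) x 8^0 = 6
Sum = 1094

1094


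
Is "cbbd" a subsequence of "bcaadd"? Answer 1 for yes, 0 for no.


Check if "cbbd" is a subsequence of "bcaadd"
Greedy scan:
  Position 0 ('b'): no match needed
  Position 1 ('c'): matches sub[0] = 'c'
  Position 2 ('a'): no match needed
  Position 3 ('a'): no match needed
  Position 4 ('d'): no match needed
  Position 5 ('d'): no match needed
Only matched 1/4 characters => not a subsequence

0


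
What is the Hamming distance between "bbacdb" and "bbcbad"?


Comparing "bbacdb" and "bbcbad" position by position:
  Position 0: 'b' vs 'b' => same
  Position 1: 'b' vs 'b' => same
  Position 2: 'a' vs 'c' => differ
  Position 3: 'c' vs 'b' => differ
  Position 4: 'd' vs 'a' => differ
  Position 5: 'b' vs 'd' => differ
Total differences (Hamming distance): 4

4


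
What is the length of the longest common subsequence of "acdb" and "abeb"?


LCS of "acdb" and "abeb"
DP table:
           a    b    e    b
      0    0    0    0    0
  a   0    1    1    1    1
  c   0    1    1    1    1
  d   0    1    1    1    1
  b   0    1    2    2    2
LCS length = dp[4][4] = 2

2


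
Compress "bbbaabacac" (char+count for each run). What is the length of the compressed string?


Input: bbbaabacac
Runs:
  'b' x 3 => "b3"
  'a' x 2 => "a2"
  'b' x 1 => "b1"
  'a' x 1 => "a1"
  'c' x 1 => "c1"
  'a' x 1 => "a1"
  'c' x 1 => "c1"
Compressed: "b3a2b1a1c1a1c1"
Compressed length: 14

14


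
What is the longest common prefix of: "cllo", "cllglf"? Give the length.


Words: cllo, cllglf
  Position 0: all 'c' => match
  Position 1: all 'l' => match
  Position 2: all 'l' => match
  Position 3: ('o', 'g') => mismatch, stop
LCP = "cll" (length 3)

3


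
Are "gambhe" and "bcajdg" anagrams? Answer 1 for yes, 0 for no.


Strings: "gambhe", "bcajdg"
Sorted first:  abeghm
Sorted second: abcdgj
Differ at position 2: 'e' vs 'c' => not anagrams

0


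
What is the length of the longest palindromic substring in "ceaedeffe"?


Input: "ceaedeffe"
Checking substrings for palindromes:
  [5:9] "effe" (len 4) => palindrome
  [1:4] "eae" (len 3) => palindrome
  [3:6] "ede" (len 3) => palindrome
  [6:8] "ff" (len 2) => palindrome
Longest palindromic substring: "effe" with length 4

4


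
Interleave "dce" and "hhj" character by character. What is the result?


Interleaving "dce" and "hhj":
  Position 0: 'd' from first, 'h' from second => "dh"
  Position 1: 'c' from first, 'h' from second => "ch"
  Position 2: 'e' from first, 'j' from second => "ej"
Result: dhchej

dhchej


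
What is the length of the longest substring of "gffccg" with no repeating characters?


Input: "gffccg"
Sliding window (track last position of each char):
  Position 0 ('g'): window [0,0] length 1 -- new best
  Position 1 ('f'): window [0,1] length 2 -- new best
  Position 2 ('f'): repeat (last at 1), move window start to 2
  Position 2 ('f'): window [2,2] length 1
  Position 3 ('c'): window [2,3] length 2
  Position 4 ('c'): repeat (last at 3), move window start to 4
  Position 4 ('c'): window [4,4] length 1
  Position 5 ('g'): window [4,5] length 2
Longest substring with no repeats: "gf" with length 2

2


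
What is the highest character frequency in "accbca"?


Input: accbca
Character counts:
  'a': 2
  'b': 1
  'c': 3
Maximum frequency: 3

3


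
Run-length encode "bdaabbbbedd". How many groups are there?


Input: bdaabbbbedd
Scanning for consecutive runs:
  Group 1: 'b' x 1 (positions 0-0)
  Group 2: 'd' x 1 (positions 1-1)
  Group 3: 'a' x 2 (positions 2-3)
  Group 4: 'b' x 4 (positions 4-7)
  Group 5: 'e' x 1 (positions 8-8)
  Group 6: 'd' x 2 (positions 9-10)
Total groups: 6

6


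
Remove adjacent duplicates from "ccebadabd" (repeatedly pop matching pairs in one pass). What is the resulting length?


Input: ccebadabd
Stack-based adjacent duplicate removal:
  Read 'c': push. Stack: c
  Read 'c': matches stack top 'c' => pop. Stack: (empty)
  Read 'e': push. Stack: e
  Read 'b': push. Stack: eb
  Read 'a': push. Stack: eba
  Read 'd': push. Stack: ebad
  Read 'a': push. Stack: ebada
  Read 'b': push. Stack: ebadab
  Read 'd': push. Stack: ebadabd
Final stack: "ebadabd" (length 7)

7


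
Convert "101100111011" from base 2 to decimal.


Input: "101100111011" in base 2
Positional expansion:
  Digit '1' (value 1) x 2^11 = 2048
  Digit '0' (value 0) x 2^10 = 0
  Digit '1' (value 1) x 2^9 = 512
  Digit '1' (value 1) x 2^8 = 256
  Digit '0' (value 0) x 2^7 = 0
  Digit '0' (value 0) x 2^6 = 0
  Digit '1' (value 1) x 2^5 = 32
  Digit '1' (value 1) x 2^4 = 16
  Digit '1' (value 1) x 2^3 = 8
  Digit '0' (value 0) x 2^2 = 0
  Digit '1' (value 1) x 2^1 = 2
  Digit '1' (value 1) x 2^0 = 1
Sum = 2875

2875


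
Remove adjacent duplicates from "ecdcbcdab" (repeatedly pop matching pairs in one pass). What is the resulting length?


Input: ecdcbcdab
Stack-based adjacent duplicate removal:
  Read 'e': push. Stack: e
  Read 'c': push. Stack: ec
  Read 'd': push. Stack: ecd
  Read 'c': push. Stack: ecdc
  Read 'b': push. Stack: ecdcb
  Read 'c': push. Stack: ecdcbc
  Read 'd': push. Stack: ecdcbcd
  Read 'a': push. Stack: ecdcbcda
  Read 'b': push. Stack: ecdcbcdab
Final stack: "ecdcbcdab" (length 9)

9


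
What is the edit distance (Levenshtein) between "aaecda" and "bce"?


Computing edit distance: "aaecda" -> "bce"
DP table:
           b    c    e
      0    1    2    3
  a   1    1    2    3
  a   2    2    2    3
  e   3    3    3    2
  c   4    4    3    3
  d   5    5    4    4
  a   6    6    5    5
Edit distance = dp[6][3] = 5

5


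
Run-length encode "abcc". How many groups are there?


Input: abcc
Scanning for consecutive runs:
  Group 1: 'a' x 1 (positions 0-0)
  Group 2: 'b' x 1 (positions 1-1)
  Group 3: 'c' x 2 (positions 2-3)
Total groups: 3

3


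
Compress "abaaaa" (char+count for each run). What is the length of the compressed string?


Input: abaaaa
Runs:
  'a' x 1 => "a1"
  'b' x 1 => "b1"
  'a' x 4 => "a4"
Compressed: "a1b1a4"
Compressed length: 6

6


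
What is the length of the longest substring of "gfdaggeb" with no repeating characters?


Input: "gfdaggeb"
Sliding window (track last position of each char):
  Position 0 ('g'): window [0,0] length 1 -- new best
  Position 1 ('f'): window [0,1] length 2 -- new best
  Position 2 ('d'): window [0,2] length 3 -- new best
  Position 3 ('a'): window [0,3] length 4 -- new best
  Position 4 ('g'): repeat (last at 0), move window start to 1
  Position 4 ('g'): window [1,4] length 4
  Position 5 ('g'): repeat (last at 4), move window start to 5
  Position 5 ('g'): window [5,5] length 1
  Position 6 ('e'): window [5,6] length 2
  Position 7 ('b'): window [5,7] length 3
Longest substring with no repeats: "gfda" with length 4

4


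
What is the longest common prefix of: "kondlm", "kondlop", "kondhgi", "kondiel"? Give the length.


Words: kondlm, kondlop, kondhgi, kondiel
  Position 0: all 'k' => match
  Position 1: all 'o' => match
  Position 2: all 'n' => match
  Position 3: all 'd' => match
  Position 4: ('l', 'l', 'h', 'i') => mismatch, stop
LCP = "kond" (length 4)

4


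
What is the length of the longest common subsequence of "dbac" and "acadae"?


LCS of "dbac" and "acadae"
DP table:
           a    c    a    d    a    e
      0    0    0    0    0    0    0
  d   0    0    0    0    1    1    1
  b   0    0    0    0    1    1    1
  a   0    1    1    1    1    2    2
  c   0    1    2    2    2    2    2
LCS length = dp[4][6] = 2

2


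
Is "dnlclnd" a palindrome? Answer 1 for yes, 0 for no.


Input: dnlclnd
Reversed: dnlclnd
  Compare pos 0 ('d') with pos 6 ('d'): match
  Compare pos 1 ('n') with pos 5 ('n'): match
  Compare pos 2 ('l') with pos 4 ('l'): match
Result: palindrome

1


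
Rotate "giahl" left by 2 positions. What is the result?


Input: "giahl", rotate left by 2
First 2 characters: "gi"
Remaining characters: "ahl"
Concatenate remaining + first: "ahl" + "gi" = "ahlgi"

ahlgi


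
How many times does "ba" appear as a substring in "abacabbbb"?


Searching for "ba" in "abacabbbb"
Scanning each position:
  Position 0: "ab" => no
  Position 1: "ba" => MATCH
  Position 2: "ac" => no
  Position 3: "ca" => no
  Position 4: "ab" => no
  Position 5: "bb" => no
  Position 6: "bb" => no
  Position 7: "bb" => no
Total occurrences: 1

1


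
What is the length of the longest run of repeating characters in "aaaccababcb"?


Input: "aaaccababcb"
Scanning for longest run:
  Position 1 ('a'): continues run of 'a', length=2
  Position 2 ('a'): continues run of 'a', length=3
  Position 3 ('c'): new char, reset run to 1
  Position 4 ('c'): continues run of 'c', length=2
  Position 5 ('a'): new char, reset run to 1
  Position 6 ('b'): new char, reset run to 1
  Position 7 ('a'): new char, reset run to 1
  Position 8 ('b'): new char, reset run to 1
  Position 9 ('c'): new char, reset run to 1
  Position 10 ('b'): new char, reset run to 1
Longest run: 'a' with length 3

3


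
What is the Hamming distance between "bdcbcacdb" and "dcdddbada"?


Comparing "bdcbcacdb" and "dcdddbada" position by position:
  Position 0: 'b' vs 'd' => differ
  Position 1: 'd' vs 'c' => differ
  Position 2: 'c' vs 'd' => differ
  Position 3: 'b' vs 'd' => differ
  Position 4: 'c' vs 'd' => differ
  Position 5: 'a' vs 'b' => differ
  Position 6: 'c' vs 'a' => differ
  Position 7: 'd' vs 'd' => same
  Position 8: 'b' vs 'a' => differ
Total differences (Hamming distance): 8

8


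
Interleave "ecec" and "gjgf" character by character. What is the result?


Interleaving "ecec" and "gjgf":
  Position 0: 'e' from first, 'g' from second => "eg"
  Position 1: 'c' from first, 'j' from second => "cj"
  Position 2: 'e' from first, 'g' from second => "eg"
  Position 3: 'c' from first, 'f' from second => "cf"
Result: egcjegcf

egcjegcf


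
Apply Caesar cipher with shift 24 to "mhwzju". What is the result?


Caesar cipher: shift "mhwzju" by 24
  'm' (pos 12) + 24 = pos 10 = 'k'
  'h' (pos 7) + 24 = pos 5 = 'f'
  'w' (pos 22) + 24 = pos 20 = 'u'
  'z' (pos 25) + 24 = pos 23 = 'x'
  'j' (pos 9) + 24 = pos 7 = 'h'
  'u' (pos 20) + 24 = pos 18 = 's'
Result: kfuxhs

kfuxhs


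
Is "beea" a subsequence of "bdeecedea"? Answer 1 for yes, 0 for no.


Check if "beea" is a subsequence of "bdeecedea"
Greedy scan:
  Position 0 ('b'): matches sub[0] = 'b'
  Position 1 ('d'): no match needed
  Position 2 ('e'): matches sub[1] = 'e'
  Position 3 ('e'): matches sub[2] = 'e'
  Position 4 ('c'): no match needed
  Position 5 ('e'): no match needed
  Position 6 ('d'): no match needed
  Position 7 ('e'): no match needed
  Position 8 ('a'): matches sub[3] = 'a'
All 4 characters matched => is a subsequence

1


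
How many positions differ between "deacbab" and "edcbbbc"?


Comparing "deacbab" and "edcbbbc" position by position:
  Position 0: 'd' vs 'e' => DIFFER
  Position 1: 'e' vs 'd' => DIFFER
  Position 2: 'a' vs 'c' => DIFFER
  Position 3: 'c' vs 'b' => DIFFER
  Position 4: 'b' vs 'b' => same
  Position 5: 'a' vs 'b' => DIFFER
  Position 6: 'b' vs 'c' => DIFFER
Positions that differ: 6

6


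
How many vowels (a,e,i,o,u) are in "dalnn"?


Input: dalnn
Checking each character:
  'd' at position 0: consonant
  'a' at position 1: vowel (running total: 1)
  'l' at position 2: consonant
  'n' at position 3: consonant
  'n' at position 4: consonant
Total vowels: 1

1


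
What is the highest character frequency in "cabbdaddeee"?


Input: cabbdaddeee
Character counts:
  'a': 2
  'b': 2
  'c': 1
  'd': 3
  'e': 3
Maximum frequency: 3

3


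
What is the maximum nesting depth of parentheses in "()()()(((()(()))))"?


Input: "()()()(((()(()))))"
Tracking depth:
  Position 0 '(': depth becomes 1
  Position 1 ')': depth becomes 0
  Position 2 '(': depth becomes 1
  Position 3 ')': depth becomes 0
  Position 4 '(': depth becomes 1
  Position 5 ')': depth becomes 0
  Position 6 '(': depth becomes 1
  Position 7 '(': depth becomes 2
  Position 8 '(': depth becomes 3
  Position 9 '(': depth becomes 4
  Position 10 ')': depth becomes 3
  Position 11 '(': depth becomes 4
  Position 12 '(': depth becomes 5
  Position 13 ')': depth becomes 4
  Position 14 ')': depth becomes 3
  Position 15 ')': depth becomes 2
  Position 16 ')': depth becomes 1
  Position 17 ')': depth becomes 0
Maximum depth reached: 5

5


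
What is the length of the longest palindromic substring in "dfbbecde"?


Input: "dfbbecde"
Checking substrings for palindromes:
  [2:4] "bb" (len 2) => palindrome
Longest palindromic substring: "bb" with length 2

2


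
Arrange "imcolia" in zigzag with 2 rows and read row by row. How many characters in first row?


Zigzag "imcolia" into 2 rows:
Placing characters:
  'i' => row 0
  'm' => row 1
  'c' => row 0
  'o' => row 1
  'l' => row 0
  'i' => row 1
  'a' => row 0
Rows:
  Row 0: "icla"
  Row 1: "moi"
First row length: 4

4


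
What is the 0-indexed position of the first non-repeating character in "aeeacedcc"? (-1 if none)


Input: aeeacedcc
Character frequencies:
  'a': 2
  'c': 3
  'd': 1
  'e': 3
Scanning left to right for freq == 1:
  Position 0 ('a'): freq=2, skip
  Position 1 ('e'): freq=3, skip
  Position 2 ('e'): freq=3, skip
  Position 3 ('a'): freq=2, skip
  Position 4 ('c'): freq=3, skip
  Position 5 ('e'): freq=3, skip
  Position 6 ('d'): unique! => answer = 6

6


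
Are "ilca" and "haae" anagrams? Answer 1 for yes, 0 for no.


Strings: "ilca", "haae"
Sorted first:  acil
Sorted second: aaeh
Differ at position 1: 'c' vs 'a' => not anagrams

0


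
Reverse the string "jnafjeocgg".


Input: jnafjeocgg
Reading characters right to left:
  Position 9: 'g'
  Position 8: 'g'
  Position 7: 'c'
  Position 6: 'o'
  Position 5: 'e'
  Position 4: 'j'
  Position 3: 'f'
  Position 2: 'a'
  Position 1: 'n'
  Position 0: 'j'
Reversed: ggcoejfanj

ggcoejfanj


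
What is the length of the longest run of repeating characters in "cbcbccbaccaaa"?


Input: "cbcbccbaccaaa"
Scanning for longest run:
  Position 1 ('b'): new char, reset run to 1
  Position 2 ('c'): new char, reset run to 1
  Position 3 ('b'): new char, reset run to 1
  Position 4 ('c'): new char, reset run to 1
  Position 5 ('c'): continues run of 'c', length=2
  Position 6 ('b'): new char, reset run to 1
  Position 7 ('a'): new char, reset run to 1
  Position 8 ('c'): new char, reset run to 1
  Position 9 ('c'): continues run of 'c', length=2
  Position 10 ('a'): new char, reset run to 1
  Position 11 ('a'): continues run of 'a', length=2
  Position 12 ('a'): continues run of 'a', length=3
Longest run: 'a' with length 3

3


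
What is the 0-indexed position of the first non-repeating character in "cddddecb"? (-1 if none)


Input: cddddecb
Character frequencies:
  'b': 1
  'c': 2
  'd': 4
  'e': 1
Scanning left to right for freq == 1:
  Position 0 ('c'): freq=2, skip
  Position 1 ('d'): freq=4, skip
  Position 2 ('d'): freq=4, skip
  Position 3 ('d'): freq=4, skip
  Position 4 ('d'): freq=4, skip
  Position 5 ('e'): unique! => answer = 5

5


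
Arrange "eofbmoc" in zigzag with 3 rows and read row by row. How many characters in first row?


Zigzag "eofbmoc" into 3 rows:
Placing characters:
  'e' => row 0
  'o' => row 1
  'f' => row 2
  'b' => row 1
  'm' => row 0
  'o' => row 1
  'c' => row 2
Rows:
  Row 0: "em"
  Row 1: "obo"
  Row 2: "fc"
First row length: 2

2


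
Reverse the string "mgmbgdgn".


Input: mgmbgdgn
Reading characters right to left:
  Position 7: 'n'
  Position 6: 'g'
  Position 5: 'd'
  Position 4: 'g'
  Position 3: 'b'
  Position 2: 'm'
  Position 1: 'g'
  Position 0: 'm'
Reversed: ngdgbmgm

ngdgbmgm


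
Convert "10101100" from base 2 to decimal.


Input: "10101100" in base 2
Positional expansion:
  Digit '1' (value 1) x 2^7 = 128
  Digit '0' (value 0) x 2^6 = 0
  Digit '1' (value 1) x 2^5 = 32
  Digit '0' (value 0) x 2^4 = 0
  Digit '1' (value 1) x 2^3 = 8
  Digit '1' (value 1) x 2^2 = 4
  Digit '0' (value 0) x 2^1 = 0
  Digit '0' (value 0) x 2^0 = 0
Sum = 172

172


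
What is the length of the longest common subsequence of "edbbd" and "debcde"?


LCS of "edbbd" and "debcde"
DP table:
           d    e    b    c    d    e
      0    0    0    0    0    0    0
  e   0    0    1    1    1    1    1
  d   0    1    1    1    1    2    2
  b   0    1    1    2    2    2    2
  b   0    1    1    2    2    2    2
  d   0    1    1    2    2    3    3
LCS length = dp[5][6] = 3

3


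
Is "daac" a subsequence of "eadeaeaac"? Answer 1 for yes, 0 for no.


Check if "daac" is a subsequence of "eadeaeaac"
Greedy scan:
  Position 0 ('e'): no match needed
  Position 1 ('a'): no match needed
  Position 2 ('d'): matches sub[0] = 'd'
  Position 3 ('e'): no match needed
  Position 4 ('a'): matches sub[1] = 'a'
  Position 5 ('e'): no match needed
  Position 6 ('a'): matches sub[2] = 'a'
  Position 7 ('a'): no match needed
  Position 8 ('c'): matches sub[3] = 'c'
All 4 characters matched => is a subsequence

1


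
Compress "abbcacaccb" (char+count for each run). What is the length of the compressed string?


Input: abbcacaccb
Runs:
  'a' x 1 => "a1"
  'b' x 2 => "b2"
  'c' x 1 => "c1"
  'a' x 1 => "a1"
  'c' x 1 => "c1"
  'a' x 1 => "a1"
  'c' x 2 => "c2"
  'b' x 1 => "b1"
Compressed: "a1b2c1a1c1a1c2b1"
Compressed length: 16

16


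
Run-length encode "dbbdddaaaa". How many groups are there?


Input: dbbdddaaaa
Scanning for consecutive runs:
  Group 1: 'd' x 1 (positions 0-0)
  Group 2: 'b' x 2 (positions 1-2)
  Group 3: 'd' x 3 (positions 3-5)
  Group 4: 'a' x 4 (positions 6-9)
Total groups: 4

4


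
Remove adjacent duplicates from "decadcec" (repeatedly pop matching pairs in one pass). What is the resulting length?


Input: decadcec
Stack-based adjacent duplicate removal:
  Read 'd': push. Stack: d
  Read 'e': push. Stack: de
  Read 'c': push. Stack: dec
  Read 'a': push. Stack: deca
  Read 'd': push. Stack: decad
  Read 'c': push. Stack: decadc
  Read 'e': push. Stack: decadce
  Read 'c': push. Stack: decadcec
Final stack: "decadcec" (length 8)

8


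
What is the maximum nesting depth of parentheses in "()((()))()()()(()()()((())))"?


Input: "()((()))()()()(()()()((())))"
Tracking depth:
  Position 0 '(': depth becomes 1
  Position 1 ')': depth becomes 0
  Position 2 '(': depth becomes 1
  Position 3 '(': depth becomes 2
  Position 4 '(': depth becomes 3
  Position 5 ')': depth becomes 2
  Position 6 ')': depth becomes 1
  Position 7 ')': depth becomes 0
  Position 8 '(': depth becomes 1
  Position 9 ')': depth becomes 0
  Position 10 '(': depth becomes 1
  Position 11 ')': depth becomes 0
  Position 12 '(': depth becomes 1
  Position 13 ')': depth becomes 0
  Position 14 '(': depth becomes 1
  Position 15 '(': depth becomes 2
  Position 16 ')': depth becomes 1
  Position 17 '(': depth becomes 2
  Position 18 ')': depth becomes 1
  Position 19 '(': depth becomes 2
  Position 20 ')': depth becomes 1
  Position 21 '(': depth becomes 2
  Position 22 '(': depth becomes 3
  Position 23 '(': depth becomes 4
  Position 24 ')': depth becomes 3
  Position 25 ')': depth becomes 2
  Position 26 ')': depth becomes 1
  Position 27 ')': depth becomes 0
Maximum depth reached: 4

4


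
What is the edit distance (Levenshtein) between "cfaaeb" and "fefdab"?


Computing edit distance: "cfaaeb" -> "fefdab"
DP table:
           f    e    f    d    a    b
      0    1    2    3    4    5    6
  c   1    1    2    3    4    5    6
  f   2    1    2    2    3    4    5
  a   3    2    2    3    3    3    4
  a   4    3    3    3    4    3    4
  e   5    4    3    4    4    4    4
  b   6    5    4    4    5    5    4
Edit distance = dp[6][6] = 4

4


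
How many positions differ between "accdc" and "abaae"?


Comparing "accdc" and "abaae" position by position:
  Position 0: 'a' vs 'a' => same
  Position 1: 'c' vs 'b' => DIFFER
  Position 2: 'c' vs 'a' => DIFFER
  Position 3: 'd' vs 'a' => DIFFER
  Position 4: 'c' vs 'e' => DIFFER
Positions that differ: 4

4


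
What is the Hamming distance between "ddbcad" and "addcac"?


Comparing "ddbcad" and "addcac" position by position:
  Position 0: 'd' vs 'a' => differ
  Position 1: 'd' vs 'd' => same
  Position 2: 'b' vs 'd' => differ
  Position 3: 'c' vs 'c' => same
  Position 4: 'a' vs 'a' => same
  Position 5: 'd' vs 'c' => differ
Total differences (Hamming distance): 3

3


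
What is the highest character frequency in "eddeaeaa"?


Input: eddeaeaa
Character counts:
  'a': 3
  'd': 2
  'e': 3
Maximum frequency: 3

3


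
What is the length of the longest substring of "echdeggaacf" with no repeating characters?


Input: "echdeggaacf"
Sliding window (track last position of each char):
  Position 0 ('e'): window [0,0] length 1 -- new best
  Position 1 ('c'): window [0,1] length 2 -- new best
  Position 2 ('h'): window [0,2] length 3 -- new best
  Position 3 ('d'): window [0,3] length 4 -- new best
  Position 4 ('e'): repeat (last at 0), move window start to 1
  Position 4 ('e'): window [1,4] length 4
  Position 5 ('g'): window [1,5] length 5 -- new best
  Position 6 ('g'): repeat (last at 5), move window start to 6
  Position 6 ('g'): window [6,6] length 1
  Position 7 ('a'): window [6,7] length 2
  Position 8 ('a'): repeat (last at 7), move window start to 8
  Position 8 ('a'): window [8,8] length 1
  Position 9 ('c'): window [8,9] length 2
  Position 10 ('f'): window [8,10] length 3
Longest substring with no repeats: "chdeg" with length 5

5


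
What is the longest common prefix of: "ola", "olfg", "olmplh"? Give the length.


Words: ola, olfg, olmplh
  Position 0: all 'o' => match
  Position 1: all 'l' => match
  Position 2: ('a', 'f', 'm') => mismatch, stop
LCP = "ol" (length 2)

2


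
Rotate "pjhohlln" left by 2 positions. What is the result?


Input: "pjhohlln", rotate left by 2
First 2 characters: "pj"
Remaining characters: "hohlln"
Concatenate remaining + first: "hohlln" + "pj" = "hohllnpj"

hohllnpj


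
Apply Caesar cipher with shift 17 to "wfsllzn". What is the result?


Caesar cipher: shift "wfsllzn" by 17
  'w' (pos 22) + 17 = pos 13 = 'n'
  'f' (pos 5) + 17 = pos 22 = 'w'
  's' (pos 18) + 17 = pos 9 = 'j'
  'l' (pos 11) + 17 = pos 2 = 'c'
  'l' (pos 11) + 17 = pos 2 = 'c'
  'z' (pos 25) + 17 = pos 16 = 'q'
  'n' (pos 13) + 17 = pos 4 = 'e'
Result: nwjccqe

nwjccqe


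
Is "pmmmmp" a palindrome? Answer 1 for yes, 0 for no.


Input: pmmmmp
Reversed: pmmmmp
  Compare pos 0 ('p') with pos 5 ('p'): match
  Compare pos 1 ('m') with pos 4 ('m'): match
  Compare pos 2 ('m') with pos 3 ('m'): match
Result: palindrome

1


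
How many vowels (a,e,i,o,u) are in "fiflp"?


Input: fiflp
Checking each character:
  'f' at position 0: consonant
  'i' at position 1: vowel (running total: 1)
  'f' at position 2: consonant
  'l' at position 3: consonant
  'p' at position 4: consonant
Total vowels: 1

1


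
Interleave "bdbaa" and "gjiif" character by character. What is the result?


Interleaving "bdbaa" and "gjiif":
  Position 0: 'b' from first, 'g' from second => "bg"
  Position 1: 'd' from first, 'j' from second => "dj"
  Position 2: 'b' from first, 'i' from second => "bi"
  Position 3: 'a' from first, 'i' from second => "ai"
  Position 4: 'a' from first, 'f' from second => "af"
Result: bgdjbiaiaf

bgdjbiaiaf


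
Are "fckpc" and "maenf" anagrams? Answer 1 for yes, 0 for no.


Strings: "fckpc", "maenf"
Sorted first:  ccfkp
Sorted second: aefmn
Differ at position 0: 'c' vs 'a' => not anagrams

0


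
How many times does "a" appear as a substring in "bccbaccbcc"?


Searching for "a" in "bccbaccbcc"
Scanning each position:
  Position 0: "b" => no
  Position 1: "c" => no
  Position 2: "c" => no
  Position 3: "b" => no
  Position 4: "a" => MATCH
  Position 5: "c" => no
  Position 6: "c" => no
  Position 7: "b" => no
  Position 8: "c" => no
  Position 9: "c" => no
Total occurrences: 1

1


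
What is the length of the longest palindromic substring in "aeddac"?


Input: "aeddac"
Checking substrings for palindromes:
  [2:4] "dd" (len 2) => palindrome
Longest palindromic substring: "dd" with length 2

2


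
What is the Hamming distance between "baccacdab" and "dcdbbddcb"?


Comparing "baccacdab" and "dcdbbddcb" position by position:
  Position 0: 'b' vs 'd' => differ
  Position 1: 'a' vs 'c' => differ
  Position 2: 'c' vs 'd' => differ
  Position 3: 'c' vs 'b' => differ
  Position 4: 'a' vs 'b' => differ
  Position 5: 'c' vs 'd' => differ
  Position 6: 'd' vs 'd' => same
  Position 7: 'a' vs 'c' => differ
  Position 8: 'b' vs 'b' => same
Total differences (Hamming distance): 7

7


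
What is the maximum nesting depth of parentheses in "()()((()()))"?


Input: "()()((()()))"
Tracking depth:
  Position 0 '(': depth becomes 1
  Position 1 ')': depth becomes 0
  Position 2 '(': depth becomes 1
  Position 3 ')': depth becomes 0
  Position 4 '(': depth becomes 1
  Position 5 '(': depth becomes 2
  Position 6 '(': depth becomes 3
  Position 7 ')': depth becomes 2
  Position 8 '(': depth becomes 3
  Position 9 ')': depth becomes 2
  Position 10 ')': depth becomes 1
  Position 11 ')': depth becomes 0
Maximum depth reached: 3

3


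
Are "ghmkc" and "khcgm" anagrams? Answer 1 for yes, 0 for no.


Strings: "ghmkc", "khcgm"
Sorted first:  cghkm
Sorted second: cghkm
Sorted forms match => anagrams

1


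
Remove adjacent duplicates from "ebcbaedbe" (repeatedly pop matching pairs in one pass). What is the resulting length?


Input: ebcbaedbe
Stack-based adjacent duplicate removal:
  Read 'e': push. Stack: e
  Read 'b': push. Stack: eb
  Read 'c': push. Stack: ebc
  Read 'b': push. Stack: ebcb
  Read 'a': push. Stack: ebcba
  Read 'e': push. Stack: ebcbae
  Read 'd': push. Stack: ebcbaed
  Read 'b': push. Stack: ebcbaedb
  Read 'e': push. Stack: ebcbaedbe
Final stack: "ebcbaedbe" (length 9)

9


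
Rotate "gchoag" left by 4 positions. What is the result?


Input: "gchoag", rotate left by 4
First 4 characters: "gcho"
Remaining characters: "ag"
Concatenate remaining + first: "ag" + "gcho" = "aggcho"

aggcho


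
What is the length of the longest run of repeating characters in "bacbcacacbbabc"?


Input: "bacbcacacbbabc"
Scanning for longest run:
  Position 1 ('a'): new char, reset run to 1
  Position 2 ('c'): new char, reset run to 1
  Position 3 ('b'): new char, reset run to 1
  Position 4 ('c'): new char, reset run to 1
  Position 5 ('a'): new char, reset run to 1
  Position 6 ('c'): new char, reset run to 1
  Position 7 ('a'): new char, reset run to 1
  Position 8 ('c'): new char, reset run to 1
  Position 9 ('b'): new char, reset run to 1
  Position 10 ('b'): continues run of 'b', length=2
  Position 11 ('a'): new char, reset run to 1
  Position 12 ('b'): new char, reset run to 1
  Position 13 ('c'): new char, reset run to 1
Longest run: 'b' with length 2

2


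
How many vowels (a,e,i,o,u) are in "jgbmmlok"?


Input: jgbmmlok
Checking each character:
  'j' at position 0: consonant
  'g' at position 1: consonant
  'b' at position 2: consonant
  'm' at position 3: consonant
  'm' at position 4: consonant
  'l' at position 5: consonant
  'o' at position 6: vowel (running total: 1)
  'k' at position 7: consonant
Total vowels: 1

1


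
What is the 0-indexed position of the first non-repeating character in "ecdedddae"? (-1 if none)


Input: ecdedddae
Character frequencies:
  'a': 1
  'c': 1
  'd': 4
  'e': 3
Scanning left to right for freq == 1:
  Position 0 ('e'): freq=3, skip
  Position 1 ('c'): unique! => answer = 1

1


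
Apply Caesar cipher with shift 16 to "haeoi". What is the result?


Caesar cipher: shift "haeoi" by 16
  'h' (pos 7) + 16 = pos 23 = 'x'
  'a' (pos 0) + 16 = pos 16 = 'q'
  'e' (pos 4) + 16 = pos 20 = 'u'
  'o' (pos 14) + 16 = pos 4 = 'e'
  'i' (pos 8) + 16 = pos 24 = 'y'
Result: xquey

xquey


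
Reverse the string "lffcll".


Input: lffcll
Reading characters right to left:
  Position 5: 'l'
  Position 4: 'l'
  Position 3: 'c'
  Position 2: 'f'
  Position 1: 'f'
  Position 0: 'l'
Reversed: llcffl

llcffl


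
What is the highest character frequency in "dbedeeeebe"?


Input: dbedeeeebe
Character counts:
  'b': 2
  'd': 2
  'e': 6
Maximum frequency: 6

6


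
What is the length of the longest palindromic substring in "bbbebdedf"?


Input: "bbbebdedf"
Checking substrings for palindromes:
  [0:3] "bbb" (len 3) => palindrome
  [2:5] "beb" (len 3) => palindrome
  [5:8] "ded" (len 3) => palindrome
  [0:2] "bb" (len 2) => palindrome
  [1:3] "bb" (len 2) => palindrome
Longest palindromic substring: "bbb" with length 3

3


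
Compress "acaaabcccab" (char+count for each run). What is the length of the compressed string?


Input: acaaabcccab
Runs:
  'a' x 1 => "a1"
  'c' x 1 => "c1"
  'a' x 3 => "a3"
  'b' x 1 => "b1"
  'c' x 3 => "c3"
  'a' x 1 => "a1"
  'b' x 1 => "b1"
Compressed: "a1c1a3b1c3a1b1"
Compressed length: 14

14


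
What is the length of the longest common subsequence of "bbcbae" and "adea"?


LCS of "bbcbae" and "adea"
DP table:
           a    d    e    a
      0    0    0    0    0
  b   0    0    0    0    0
  b   0    0    0    0    0
  c   0    0    0    0    0
  b   0    0    0    0    0
  a   0    1    1    1    1
  e   0    1    1    2    2
LCS length = dp[6][4] = 2

2


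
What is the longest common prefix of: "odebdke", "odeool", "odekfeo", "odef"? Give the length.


Words: odebdke, odeool, odekfeo, odef
  Position 0: all 'o' => match
  Position 1: all 'd' => match
  Position 2: all 'e' => match
  Position 3: ('b', 'o', 'k', 'f') => mismatch, stop
LCP = "ode" (length 3)

3


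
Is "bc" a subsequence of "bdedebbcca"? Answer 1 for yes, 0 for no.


Check if "bc" is a subsequence of "bdedebbcca"
Greedy scan:
  Position 0 ('b'): matches sub[0] = 'b'
  Position 1 ('d'): no match needed
  Position 2 ('e'): no match needed
  Position 3 ('d'): no match needed
  Position 4 ('e'): no match needed
  Position 5 ('b'): no match needed
  Position 6 ('b'): no match needed
  Position 7 ('c'): matches sub[1] = 'c'
  Position 8 ('c'): no match needed
  Position 9 ('a'): no match needed
All 2 characters matched => is a subsequence

1


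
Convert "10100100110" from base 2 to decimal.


Input: "10100100110" in base 2
Positional expansion:
  Digit '1' (value 1) x 2^10 = 1024
  Digit '0' (value 0) x 2^9 = 0
  Digit '1' (value 1) x 2^8 = 256
  Digit '0' (value 0) x 2^7 = 0
  Digit '0' (value 0) x 2^6 = 0
  Digit '1' (value 1) x 2^5 = 32
  Digit '0' (value 0) x 2^4 = 0
  Digit '0' (value 0) x 2^3 = 0
  Digit '1' (value 1) x 2^2 = 4
  Digit '1' (value 1) x 2^1 = 2
  Digit '0' (value 0) x 2^0 = 0
Sum = 1318

1318


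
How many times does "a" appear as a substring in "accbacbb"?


Searching for "a" in "accbacbb"
Scanning each position:
  Position 0: "a" => MATCH
  Position 1: "c" => no
  Position 2: "c" => no
  Position 3: "b" => no
  Position 4: "a" => MATCH
  Position 5: "c" => no
  Position 6: "b" => no
  Position 7: "b" => no
Total occurrences: 2

2


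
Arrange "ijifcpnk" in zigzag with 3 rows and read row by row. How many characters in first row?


Zigzag "ijifcpnk" into 3 rows:
Placing characters:
  'i' => row 0
  'j' => row 1
  'i' => row 2
  'f' => row 1
  'c' => row 0
  'p' => row 1
  'n' => row 2
  'k' => row 1
Rows:
  Row 0: "ic"
  Row 1: "jfpk"
  Row 2: "in"
First row length: 2

2


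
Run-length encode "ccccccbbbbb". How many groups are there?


Input: ccccccbbbbb
Scanning for consecutive runs:
  Group 1: 'c' x 6 (positions 0-5)
  Group 2: 'b' x 5 (positions 6-10)
Total groups: 2

2


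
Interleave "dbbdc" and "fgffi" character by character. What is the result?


Interleaving "dbbdc" and "fgffi":
  Position 0: 'd' from first, 'f' from second => "df"
  Position 1: 'b' from first, 'g' from second => "bg"
  Position 2: 'b' from first, 'f' from second => "bf"
  Position 3: 'd' from first, 'f' from second => "df"
  Position 4: 'c' from first, 'i' from second => "ci"
Result: dfbgbfdfci

dfbgbfdfci


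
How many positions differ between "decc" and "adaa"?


Comparing "decc" and "adaa" position by position:
  Position 0: 'd' vs 'a' => DIFFER
  Position 1: 'e' vs 'd' => DIFFER
  Position 2: 'c' vs 'a' => DIFFER
  Position 3: 'c' vs 'a' => DIFFER
Positions that differ: 4

4


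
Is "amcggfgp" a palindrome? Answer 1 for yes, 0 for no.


Input: amcggfgp
Reversed: pgfggcma
  Compare pos 0 ('a') with pos 7 ('p'): MISMATCH
  Compare pos 1 ('m') with pos 6 ('g'): MISMATCH
  Compare pos 2 ('c') with pos 5 ('f'): MISMATCH
  Compare pos 3 ('g') with pos 4 ('g'): match
Result: not a palindrome

0


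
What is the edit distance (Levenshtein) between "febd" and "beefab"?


Computing edit distance: "febd" -> "beefab"
DP table:
           b    e    e    f    a    b
      0    1    2    3    4    5    6
  f   1    1    2    3    3    4    5
  e   2    2    1    2    3    4    5
  b   3    2    2    2    3    4    4
  d   4    3    3    3    3    4    5
Edit distance = dp[4][6] = 5

5


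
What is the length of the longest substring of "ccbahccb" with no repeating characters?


Input: "ccbahccb"
Sliding window (track last position of each char):
  Position 0 ('c'): window [0,0] length 1 -- new best
  Position 1 ('c'): repeat (last at 0), move window start to 1
  Position 1 ('c'): window [1,1] length 1
  Position 2 ('b'): window [1,2] length 2 -- new best
  Position 3 ('a'): window [1,3] length 3 -- new best
  Position 4 ('h'): window [1,4] length 4 -- new best
  Position 5 ('c'): repeat (last at 1), move window start to 2
  Position 5 ('c'): window [2,5] length 4
  Position 6 ('c'): repeat (last at 5), move window start to 6
  Position 6 ('c'): window [6,6] length 1
  Position 7 ('b'): window [6,7] length 2
Longest substring with no repeats: "cbah" with length 4

4


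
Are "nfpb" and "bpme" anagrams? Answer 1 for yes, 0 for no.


Strings: "nfpb", "bpme"
Sorted first:  bfnp
Sorted second: bemp
Differ at position 1: 'f' vs 'e' => not anagrams

0


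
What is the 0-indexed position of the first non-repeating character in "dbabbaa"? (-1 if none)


Input: dbabbaa
Character frequencies:
  'a': 3
  'b': 3
  'd': 1
Scanning left to right for freq == 1:
  Position 0 ('d'): unique! => answer = 0

0


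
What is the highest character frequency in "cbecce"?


Input: cbecce
Character counts:
  'b': 1
  'c': 3
  'e': 2
Maximum frequency: 3

3


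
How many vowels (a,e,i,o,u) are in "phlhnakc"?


Input: phlhnakc
Checking each character:
  'p' at position 0: consonant
  'h' at position 1: consonant
  'l' at position 2: consonant
  'h' at position 3: consonant
  'n' at position 4: consonant
  'a' at position 5: vowel (running total: 1)
  'k' at position 6: consonant
  'c' at position 7: consonant
Total vowels: 1

1


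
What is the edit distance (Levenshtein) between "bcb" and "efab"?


Computing edit distance: "bcb" -> "efab"
DP table:
           e    f    a    b
      0    1    2    3    4
  b   1    1    2    3    3
  c   2    2    2    3    4
  b   3    3    3    3    3
Edit distance = dp[3][4] = 3

3


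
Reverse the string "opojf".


Input: opojf
Reading characters right to left:
  Position 4: 'f'
  Position 3: 'j'
  Position 2: 'o'
  Position 1: 'p'
  Position 0: 'o'
Reversed: fjopo

fjopo


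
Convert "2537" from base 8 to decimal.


Input: "2537" in base 8
Positional expansion:
  Digit '2' (value 2) x 8^3 = 1024
  Digit '5' (value 5) x 8^2 = 320
  Digit '3' (value 3) x 8^1 = 24
  Digit '7' (value 7) x 8^0 = 7
Sum = 1375

1375


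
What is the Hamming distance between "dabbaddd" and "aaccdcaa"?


Comparing "dabbaddd" and "aaccdcaa" position by position:
  Position 0: 'd' vs 'a' => differ
  Position 1: 'a' vs 'a' => same
  Position 2: 'b' vs 'c' => differ
  Position 3: 'b' vs 'c' => differ
  Position 4: 'a' vs 'd' => differ
  Position 5: 'd' vs 'c' => differ
  Position 6: 'd' vs 'a' => differ
  Position 7: 'd' vs 'a' => differ
Total differences (Hamming distance): 7

7


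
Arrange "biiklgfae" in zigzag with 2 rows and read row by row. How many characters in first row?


Zigzag "biiklgfae" into 2 rows:
Placing characters:
  'b' => row 0
  'i' => row 1
  'i' => row 0
  'k' => row 1
  'l' => row 0
  'g' => row 1
  'f' => row 0
  'a' => row 1
  'e' => row 0
Rows:
  Row 0: "bilfe"
  Row 1: "ikga"
First row length: 5

5


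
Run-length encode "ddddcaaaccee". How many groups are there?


Input: ddddcaaaccee
Scanning for consecutive runs:
  Group 1: 'd' x 4 (positions 0-3)
  Group 2: 'c' x 1 (positions 4-4)
  Group 3: 'a' x 3 (positions 5-7)
  Group 4: 'c' x 2 (positions 8-9)
  Group 5: 'e' x 2 (positions 10-11)
Total groups: 5

5


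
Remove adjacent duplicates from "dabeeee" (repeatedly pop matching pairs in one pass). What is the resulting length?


Input: dabeeee
Stack-based adjacent duplicate removal:
  Read 'd': push. Stack: d
  Read 'a': push. Stack: da
  Read 'b': push. Stack: dab
  Read 'e': push. Stack: dabe
  Read 'e': matches stack top 'e' => pop. Stack: dab
  Read 'e': push. Stack: dabe
  Read 'e': matches stack top 'e' => pop. Stack: dab
Final stack: "dab" (length 3)

3


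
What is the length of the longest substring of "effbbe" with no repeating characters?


Input: "effbbe"
Sliding window (track last position of each char):
  Position 0 ('e'): window [0,0] length 1 -- new best
  Position 1 ('f'): window [0,1] length 2 -- new best
  Position 2 ('f'): repeat (last at 1), move window start to 2
  Position 2 ('f'): window [2,2] length 1
  Position 3 ('b'): window [2,3] length 2
  Position 4 ('b'): repeat (last at 3), move window start to 4
  Position 4 ('b'): window [4,4] length 1
  Position 5 ('e'): window [4,5] length 2
Longest substring with no repeats: "ef" with length 2

2


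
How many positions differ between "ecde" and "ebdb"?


Comparing "ecde" and "ebdb" position by position:
  Position 0: 'e' vs 'e' => same
  Position 1: 'c' vs 'b' => DIFFER
  Position 2: 'd' vs 'd' => same
  Position 3: 'e' vs 'b' => DIFFER
Positions that differ: 2

2


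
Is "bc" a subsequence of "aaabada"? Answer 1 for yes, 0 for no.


Check if "bc" is a subsequence of "aaabada"
Greedy scan:
  Position 0 ('a'): no match needed
  Position 1 ('a'): no match needed
  Position 2 ('a'): no match needed
  Position 3 ('b'): matches sub[0] = 'b'
  Position 4 ('a'): no match needed
  Position 5 ('d'): no match needed
  Position 6 ('a'): no match needed
Only matched 1/2 characters => not a subsequence

0


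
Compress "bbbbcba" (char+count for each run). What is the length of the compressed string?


Input: bbbbcba
Runs:
  'b' x 4 => "b4"
  'c' x 1 => "c1"
  'b' x 1 => "b1"
  'a' x 1 => "a1"
Compressed: "b4c1b1a1"
Compressed length: 8

8


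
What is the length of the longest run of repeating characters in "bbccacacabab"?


Input: "bbccacacabab"
Scanning for longest run:
  Position 1 ('b'): continues run of 'b', length=2
  Position 2 ('c'): new char, reset run to 1
  Position 3 ('c'): continues run of 'c', length=2
  Position 4 ('a'): new char, reset run to 1
  Position 5 ('c'): new char, reset run to 1
  Position 6 ('a'): new char, reset run to 1
  Position 7 ('c'): new char, reset run to 1
  Position 8 ('a'): new char, reset run to 1
  Position 9 ('b'): new char, reset run to 1
  Position 10 ('a'): new char, reset run to 1
  Position 11 ('b'): new char, reset run to 1
Longest run: 'b' with length 2

2


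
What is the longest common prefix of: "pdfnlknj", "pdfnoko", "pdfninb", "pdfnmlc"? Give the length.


Words: pdfnlknj, pdfnoko, pdfninb, pdfnmlc
  Position 0: all 'p' => match
  Position 1: all 'd' => match
  Position 2: all 'f' => match
  Position 3: all 'n' => match
  Position 4: ('l', 'o', 'i', 'm') => mismatch, stop
LCP = "pdfn" (length 4)

4


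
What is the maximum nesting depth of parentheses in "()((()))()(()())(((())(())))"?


Input: "()((()))()(()())(((())(())))"
Tracking depth:
  Position 0 '(': depth becomes 1
  Position 1 ')': depth becomes 0
  Position 2 '(': depth becomes 1
  Position 3 '(': depth becomes 2
  Position 4 '(': depth becomes 3
  Position 5 ')': depth becomes 2
  Position 6 ')': depth becomes 1
  Position 7 ')': depth becomes 0
  Position 8 '(': depth becomes 1
  Position 9 ')': depth becomes 0
  Position 10 '(': depth becomes 1
  Position 11 '(': depth becomes 2
  Position 12 ')': depth becomes 1
  Position 13 '(': depth becomes 2
  Position 14 ')': depth becomes 1
  Position 15 ')': depth becomes 0
  Position 16 '(': depth becomes 1
  Position 17 '(': depth becomes 2
  Position 18 '(': depth becomes 3
  Position 19 '(': depth becomes 4
  Position 20 ')': depth becomes 3
  Position 21 ')': depth becomes 2
  Position 22 '(': depth becomes 3
  Position 23 '(': depth becomes 4
  Position 24 ')': depth becomes 3
  Position 25 ')': depth becomes 2
  Position 26 ')': depth becomes 1
  Position 27 ')': depth becomes 0
Maximum depth reached: 4

4
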